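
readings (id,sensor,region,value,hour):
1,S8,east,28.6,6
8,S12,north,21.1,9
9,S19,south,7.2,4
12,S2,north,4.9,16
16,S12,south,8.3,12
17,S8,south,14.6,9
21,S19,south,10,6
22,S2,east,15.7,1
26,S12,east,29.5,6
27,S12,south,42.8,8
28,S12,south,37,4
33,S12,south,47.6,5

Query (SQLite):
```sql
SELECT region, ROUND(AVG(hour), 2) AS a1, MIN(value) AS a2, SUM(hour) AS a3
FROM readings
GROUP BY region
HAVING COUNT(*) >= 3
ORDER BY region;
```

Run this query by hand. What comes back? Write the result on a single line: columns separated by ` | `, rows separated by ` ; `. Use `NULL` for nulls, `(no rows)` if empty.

east | 4.33 | 15.7 | 13 ; south | 6.86 | 7.2 | 48

Group readings by region.
Per group compute: ROUND(AVG(hour), 2), MIN(value), SUM(hour).
HAVING: drop groups with fewer than 3 rows.
  east: ids {1, 22, 26} → ROUND(AVG(hour), 2)=4.33, MIN(value)=15.7, SUM(hour)=13
  north: ids {8, 12} → ROUND(AVG(hour), 2)=12.5, MIN(value)=4.9, SUM(hour)=25
  south: ids {9, 16, 17, 21, 27, 28, 33} → ROUND(AVG(hour), 2)=6.86, MIN(value)=7.2, SUM(hour)=48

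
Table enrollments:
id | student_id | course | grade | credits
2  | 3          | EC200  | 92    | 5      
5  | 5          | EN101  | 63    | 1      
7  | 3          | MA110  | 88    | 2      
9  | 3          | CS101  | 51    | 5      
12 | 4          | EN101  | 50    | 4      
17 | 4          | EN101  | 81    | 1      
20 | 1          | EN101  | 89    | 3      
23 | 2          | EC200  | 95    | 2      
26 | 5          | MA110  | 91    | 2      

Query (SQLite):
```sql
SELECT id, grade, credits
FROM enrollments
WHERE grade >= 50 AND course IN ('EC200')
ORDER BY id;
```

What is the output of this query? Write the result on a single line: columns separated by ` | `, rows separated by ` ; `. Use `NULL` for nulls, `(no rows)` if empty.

grade >= 50: ids {2, 5, 7, 9, 12, 17, 20, 23, 26}
course IN ('EC200'): ids {2, 23}
Combine with AND.

2 | 92 | 5 ; 23 | 95 | 2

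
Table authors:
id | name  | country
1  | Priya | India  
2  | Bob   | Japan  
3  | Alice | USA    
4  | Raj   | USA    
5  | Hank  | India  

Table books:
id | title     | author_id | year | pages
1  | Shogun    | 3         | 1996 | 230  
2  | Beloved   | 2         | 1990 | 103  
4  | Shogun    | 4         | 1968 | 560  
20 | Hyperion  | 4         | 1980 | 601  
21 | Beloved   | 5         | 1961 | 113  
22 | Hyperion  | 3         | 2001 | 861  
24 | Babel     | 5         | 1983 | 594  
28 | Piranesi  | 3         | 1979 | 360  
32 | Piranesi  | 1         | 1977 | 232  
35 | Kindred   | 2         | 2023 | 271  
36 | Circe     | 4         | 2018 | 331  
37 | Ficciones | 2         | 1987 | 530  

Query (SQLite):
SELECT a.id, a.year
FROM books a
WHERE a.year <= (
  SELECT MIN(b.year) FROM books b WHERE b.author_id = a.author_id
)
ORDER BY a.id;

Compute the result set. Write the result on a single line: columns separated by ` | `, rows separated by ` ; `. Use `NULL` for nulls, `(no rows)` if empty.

For each books row a, compute MIN(year) over rows sharing a.author_id.
Keep row a if a.year <= that per-group MIN.
  author_id=1: MIN(year) = 1977
  author_id=2: MIN(year) = 1987
  author_id=3: MIN(year) = 1979
  author_id=4: MIN(year) = 1968
  author_id=5: MIN(year) = 1961

4 | 1968 ; 21 | 1961 ; 28 | 1979 ; 32 | 1977 ; 37 | 1987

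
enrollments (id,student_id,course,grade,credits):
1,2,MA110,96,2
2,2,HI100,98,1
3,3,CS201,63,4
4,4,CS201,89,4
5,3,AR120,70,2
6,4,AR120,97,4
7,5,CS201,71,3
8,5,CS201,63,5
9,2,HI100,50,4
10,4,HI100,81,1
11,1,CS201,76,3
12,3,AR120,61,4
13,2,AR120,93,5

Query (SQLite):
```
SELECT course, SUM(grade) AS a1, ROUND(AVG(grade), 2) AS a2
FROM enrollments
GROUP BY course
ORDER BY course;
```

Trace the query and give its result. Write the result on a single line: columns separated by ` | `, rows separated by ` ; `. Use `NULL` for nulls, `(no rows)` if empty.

AR120 | 321 | 80.25 ; CS201 | 362 | 72.4 ; HI100 | 229 | 76.33 ; MA110 | 96 | 96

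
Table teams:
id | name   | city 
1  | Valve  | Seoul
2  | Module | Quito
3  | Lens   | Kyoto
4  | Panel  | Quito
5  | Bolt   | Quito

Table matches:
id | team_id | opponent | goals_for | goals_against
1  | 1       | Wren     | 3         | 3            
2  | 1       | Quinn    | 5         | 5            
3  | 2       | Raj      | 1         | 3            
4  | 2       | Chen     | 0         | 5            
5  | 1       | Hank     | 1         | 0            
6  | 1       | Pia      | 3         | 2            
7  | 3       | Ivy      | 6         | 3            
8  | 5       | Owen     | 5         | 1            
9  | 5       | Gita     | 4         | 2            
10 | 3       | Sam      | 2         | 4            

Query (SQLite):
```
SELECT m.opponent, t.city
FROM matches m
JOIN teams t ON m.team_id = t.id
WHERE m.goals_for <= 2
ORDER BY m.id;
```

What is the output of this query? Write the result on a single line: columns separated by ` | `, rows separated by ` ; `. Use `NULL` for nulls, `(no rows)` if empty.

Raj | Quito ; Chen | Quito ; Hank | Seoul ; Sam | Kyoto

Each matches row matches the teams row where team_id = teams.id.
Then keep rows with m.goals_for <= 2.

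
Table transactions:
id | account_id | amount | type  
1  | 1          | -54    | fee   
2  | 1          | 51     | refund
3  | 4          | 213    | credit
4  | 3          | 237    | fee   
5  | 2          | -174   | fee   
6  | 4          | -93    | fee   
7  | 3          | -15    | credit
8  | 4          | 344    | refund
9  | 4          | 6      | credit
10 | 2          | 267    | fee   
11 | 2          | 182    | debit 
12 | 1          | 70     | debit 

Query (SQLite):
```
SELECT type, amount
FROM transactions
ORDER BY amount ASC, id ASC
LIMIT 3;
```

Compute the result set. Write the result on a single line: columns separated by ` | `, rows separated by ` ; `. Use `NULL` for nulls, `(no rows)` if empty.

fee | -174 ; fee | -93 ; fee | -54

Sort by amount asc, tiebreak id asc: (-174, id=5), (-93, id=6), (-54, id=1), (-15, id=7), (6, id=9), (51, id=2) …. Take first 3.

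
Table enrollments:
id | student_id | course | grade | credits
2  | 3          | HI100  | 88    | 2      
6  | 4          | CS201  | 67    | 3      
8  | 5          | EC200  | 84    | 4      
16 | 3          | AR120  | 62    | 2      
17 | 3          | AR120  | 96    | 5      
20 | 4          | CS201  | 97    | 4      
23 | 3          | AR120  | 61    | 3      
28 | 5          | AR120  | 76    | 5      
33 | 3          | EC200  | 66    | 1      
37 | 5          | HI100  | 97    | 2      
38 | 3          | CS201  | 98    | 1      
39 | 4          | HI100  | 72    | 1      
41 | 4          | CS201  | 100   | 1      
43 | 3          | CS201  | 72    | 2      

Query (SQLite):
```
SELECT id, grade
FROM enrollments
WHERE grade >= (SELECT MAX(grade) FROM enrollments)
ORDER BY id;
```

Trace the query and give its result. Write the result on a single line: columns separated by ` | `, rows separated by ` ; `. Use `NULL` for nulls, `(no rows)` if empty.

Scalar subquery: MAX(grade) over all enrollments rows = 100.
Keep rows where grade >= that value.

41 | 100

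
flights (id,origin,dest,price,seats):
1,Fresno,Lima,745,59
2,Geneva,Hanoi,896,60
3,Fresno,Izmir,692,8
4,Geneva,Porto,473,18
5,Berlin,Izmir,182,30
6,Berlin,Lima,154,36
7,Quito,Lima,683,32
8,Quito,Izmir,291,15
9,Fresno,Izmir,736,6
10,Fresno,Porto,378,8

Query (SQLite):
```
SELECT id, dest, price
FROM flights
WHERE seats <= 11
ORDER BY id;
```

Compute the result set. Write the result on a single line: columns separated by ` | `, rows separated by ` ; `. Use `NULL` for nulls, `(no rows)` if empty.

3 | Izmir | 692 ; 9 | Izmir | 736 ; 10 | Porto | 378

seats <= 11: ids {3, 9, 10}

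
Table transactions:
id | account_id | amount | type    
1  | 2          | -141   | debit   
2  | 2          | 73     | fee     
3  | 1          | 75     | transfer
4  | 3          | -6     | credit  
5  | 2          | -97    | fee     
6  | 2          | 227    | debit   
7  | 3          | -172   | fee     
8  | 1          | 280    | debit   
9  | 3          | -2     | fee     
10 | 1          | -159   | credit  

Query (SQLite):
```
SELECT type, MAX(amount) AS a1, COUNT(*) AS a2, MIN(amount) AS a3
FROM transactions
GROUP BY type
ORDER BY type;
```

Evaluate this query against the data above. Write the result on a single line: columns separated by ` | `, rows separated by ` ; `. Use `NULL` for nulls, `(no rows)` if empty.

credit | -6 | 2 | -159 ; debit | 280 | 3 | -141 ; fee | 73 | 4 | -172 ; transfer | 75 | 1 | 75

Group transactions by type.
Per group compute: MAX(amount), COUNT(*), MIN(amount).
  credit: ids {4, 10} → MAX(amount)=-6, COUNT(*)=2, MIN(amount)=-159
  debit: ids {1, 6, 8} → MAX(amount)=280, COUNT(*)=3, MIN(amount)=-141
  fee: ids {2, 5, 7, 9} → MAX(amount)=73, COUNT(*)=4, MIN(amount)=-172
  transfer: ids {3} → MAX(amount)=75, COUNT(*)=1, MIN(amount)=75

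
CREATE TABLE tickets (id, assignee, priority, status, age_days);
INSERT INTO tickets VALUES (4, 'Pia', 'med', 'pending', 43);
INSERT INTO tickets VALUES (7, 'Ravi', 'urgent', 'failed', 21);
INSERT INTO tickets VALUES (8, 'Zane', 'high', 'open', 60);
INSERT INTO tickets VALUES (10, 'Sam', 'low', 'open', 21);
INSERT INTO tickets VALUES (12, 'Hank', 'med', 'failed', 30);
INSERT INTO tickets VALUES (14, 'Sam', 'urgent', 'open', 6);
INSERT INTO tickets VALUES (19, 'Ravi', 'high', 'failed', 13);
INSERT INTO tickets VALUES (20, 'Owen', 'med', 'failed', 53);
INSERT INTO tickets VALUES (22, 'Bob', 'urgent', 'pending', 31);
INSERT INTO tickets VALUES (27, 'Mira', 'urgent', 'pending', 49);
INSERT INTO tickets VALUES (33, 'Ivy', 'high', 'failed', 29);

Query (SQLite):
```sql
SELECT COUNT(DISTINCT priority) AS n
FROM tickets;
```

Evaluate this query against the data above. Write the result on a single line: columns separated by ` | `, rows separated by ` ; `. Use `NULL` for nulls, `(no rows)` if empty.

4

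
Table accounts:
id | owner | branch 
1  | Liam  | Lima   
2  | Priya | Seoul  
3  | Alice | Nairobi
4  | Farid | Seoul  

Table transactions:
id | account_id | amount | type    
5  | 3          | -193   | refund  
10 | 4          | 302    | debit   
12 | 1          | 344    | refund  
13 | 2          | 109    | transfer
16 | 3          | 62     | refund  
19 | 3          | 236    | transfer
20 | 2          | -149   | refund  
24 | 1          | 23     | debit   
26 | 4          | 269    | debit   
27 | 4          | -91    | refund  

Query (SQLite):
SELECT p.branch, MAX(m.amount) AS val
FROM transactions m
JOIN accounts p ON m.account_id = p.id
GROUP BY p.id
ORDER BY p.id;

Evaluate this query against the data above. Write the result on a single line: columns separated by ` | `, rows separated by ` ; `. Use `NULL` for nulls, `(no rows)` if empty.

Lima | 344 ; Seoul | 109 ; Nairobi | 236 ; Seoul | 302

Join each transactions row to its accounts via account_id.
Group joined rows by accounts.id; compute MAX(m.amount) per group.
  1: ids {12, 24} → MAX(m.amount)=344
  2: ids {13, 20} → MAX(m.amount)=109
  3: ids {5, 16, 19} → MAX(m.amount)=236
  4: ids {10, 26, 27} → MAX(m.amount)=302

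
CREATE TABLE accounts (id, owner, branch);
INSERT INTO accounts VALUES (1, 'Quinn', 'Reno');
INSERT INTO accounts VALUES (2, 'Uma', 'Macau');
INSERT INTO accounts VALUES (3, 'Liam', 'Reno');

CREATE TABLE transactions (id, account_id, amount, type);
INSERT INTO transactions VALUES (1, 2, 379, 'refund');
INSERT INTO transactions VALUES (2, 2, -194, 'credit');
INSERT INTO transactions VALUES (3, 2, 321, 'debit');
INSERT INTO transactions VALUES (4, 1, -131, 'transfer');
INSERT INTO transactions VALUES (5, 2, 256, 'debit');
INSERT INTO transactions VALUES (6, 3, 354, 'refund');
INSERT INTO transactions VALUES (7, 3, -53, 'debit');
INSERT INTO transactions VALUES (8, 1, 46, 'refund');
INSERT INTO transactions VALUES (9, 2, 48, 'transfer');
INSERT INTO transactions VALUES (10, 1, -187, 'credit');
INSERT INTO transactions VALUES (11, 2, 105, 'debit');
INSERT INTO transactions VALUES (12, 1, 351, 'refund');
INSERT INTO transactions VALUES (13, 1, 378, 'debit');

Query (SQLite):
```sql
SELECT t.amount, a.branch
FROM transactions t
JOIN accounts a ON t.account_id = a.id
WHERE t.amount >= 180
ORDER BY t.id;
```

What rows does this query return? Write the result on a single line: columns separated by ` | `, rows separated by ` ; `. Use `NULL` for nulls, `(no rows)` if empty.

Each transactions row matches the accounts row where account_id = accounts.id.
Then keep rows with t.amount >= 180.

379 | Macau ; 321 | Macau ; 256 | Macau ; 354 | Reno ; 351 | Reno ; 378 | Reno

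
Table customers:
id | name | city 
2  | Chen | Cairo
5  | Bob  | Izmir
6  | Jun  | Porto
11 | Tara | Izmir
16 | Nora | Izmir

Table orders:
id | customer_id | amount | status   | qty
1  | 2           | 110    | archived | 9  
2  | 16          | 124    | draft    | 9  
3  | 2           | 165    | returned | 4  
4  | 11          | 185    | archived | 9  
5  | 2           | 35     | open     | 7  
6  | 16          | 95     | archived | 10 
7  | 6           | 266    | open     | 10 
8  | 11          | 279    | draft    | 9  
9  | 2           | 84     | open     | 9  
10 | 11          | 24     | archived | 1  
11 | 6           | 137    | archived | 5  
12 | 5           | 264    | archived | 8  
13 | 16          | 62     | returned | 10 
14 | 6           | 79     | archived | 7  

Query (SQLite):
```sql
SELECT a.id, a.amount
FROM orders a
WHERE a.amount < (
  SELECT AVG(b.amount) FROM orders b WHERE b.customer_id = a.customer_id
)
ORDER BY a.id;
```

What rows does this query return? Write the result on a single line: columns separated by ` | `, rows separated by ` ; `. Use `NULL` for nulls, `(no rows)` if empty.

For each orders row a, compute AVG(amount) over rows sharing a.customer_id.
Keep row a if a.amount < that per-group AVG.
  customer_id=2: AVG(amount) = 98.5
  customer_id=5: AVG(amount) = 264.0
  customer_id=6: AVG(amount) = 160.666667
  customer_id=11: AVG(amount) = 162.666667
  customer_id=16: AVG(amount) = 93.666667

5 | 35 ; 9 | 84 ; 10 | 24 ; 11 | 137 ; 13 | 62 ; 14 | 79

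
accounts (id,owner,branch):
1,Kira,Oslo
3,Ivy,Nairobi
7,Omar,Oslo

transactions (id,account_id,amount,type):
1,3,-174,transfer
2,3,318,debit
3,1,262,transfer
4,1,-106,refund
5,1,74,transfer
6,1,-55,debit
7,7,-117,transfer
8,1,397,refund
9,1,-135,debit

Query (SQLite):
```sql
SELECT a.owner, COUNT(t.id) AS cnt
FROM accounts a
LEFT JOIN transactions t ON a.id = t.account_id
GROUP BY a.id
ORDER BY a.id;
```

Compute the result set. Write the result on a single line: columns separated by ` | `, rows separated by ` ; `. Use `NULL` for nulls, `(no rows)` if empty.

Kira | 6 ; Ivy | 2 ; Omar | 1

LEFT JOIN keeps every accounts row; unmatched ones get NULL for transactions columns.
Group by accounts.id and compute COUNT(t.id). COUNT(col) of an all-NULL group is 0.
  1: ids {3, 4, 5, 6, 8, 9} → COUNT(t.id)=6
  3: ids {1, 2} → COUNT(t.id)=2
  7: ids {7} → COUNT(t.id)=1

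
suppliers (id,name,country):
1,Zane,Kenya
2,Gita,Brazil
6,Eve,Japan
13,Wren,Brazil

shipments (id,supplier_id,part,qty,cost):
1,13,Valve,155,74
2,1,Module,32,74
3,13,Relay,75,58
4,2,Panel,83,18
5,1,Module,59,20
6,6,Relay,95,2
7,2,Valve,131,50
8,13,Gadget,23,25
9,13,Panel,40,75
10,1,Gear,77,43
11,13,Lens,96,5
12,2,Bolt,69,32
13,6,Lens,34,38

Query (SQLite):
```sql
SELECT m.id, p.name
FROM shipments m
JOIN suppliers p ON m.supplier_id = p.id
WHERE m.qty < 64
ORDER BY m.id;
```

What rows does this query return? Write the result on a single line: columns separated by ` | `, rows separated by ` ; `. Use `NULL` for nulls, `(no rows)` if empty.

2 | Zane ; 5 | Zane ; 8 | Wren ; 9 | Wren ; 13 | Eve

Each shipments row matches the suppliers row where supplier_id = suppliers.id.
Then keep rows with m.qty < 64.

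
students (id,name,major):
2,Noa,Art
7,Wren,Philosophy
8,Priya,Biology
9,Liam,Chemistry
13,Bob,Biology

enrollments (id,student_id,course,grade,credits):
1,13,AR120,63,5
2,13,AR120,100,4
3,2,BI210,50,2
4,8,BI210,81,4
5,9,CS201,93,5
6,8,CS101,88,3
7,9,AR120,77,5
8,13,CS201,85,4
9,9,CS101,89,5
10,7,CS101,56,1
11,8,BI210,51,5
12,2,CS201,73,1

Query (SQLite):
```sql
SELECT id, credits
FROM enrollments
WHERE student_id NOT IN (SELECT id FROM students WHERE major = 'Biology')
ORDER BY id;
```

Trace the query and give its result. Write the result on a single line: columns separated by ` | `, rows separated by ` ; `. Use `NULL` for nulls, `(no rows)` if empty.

Inner query: students.id where major = 'Biology'.
Outer: keep enrollments rows whose student_id is not in that set.
Inner query → {8, 13}

3 | 2 ; 5 | 5 ; 7 | 5 ; 9 | 5 ; 10 | 1 ; 12 | 1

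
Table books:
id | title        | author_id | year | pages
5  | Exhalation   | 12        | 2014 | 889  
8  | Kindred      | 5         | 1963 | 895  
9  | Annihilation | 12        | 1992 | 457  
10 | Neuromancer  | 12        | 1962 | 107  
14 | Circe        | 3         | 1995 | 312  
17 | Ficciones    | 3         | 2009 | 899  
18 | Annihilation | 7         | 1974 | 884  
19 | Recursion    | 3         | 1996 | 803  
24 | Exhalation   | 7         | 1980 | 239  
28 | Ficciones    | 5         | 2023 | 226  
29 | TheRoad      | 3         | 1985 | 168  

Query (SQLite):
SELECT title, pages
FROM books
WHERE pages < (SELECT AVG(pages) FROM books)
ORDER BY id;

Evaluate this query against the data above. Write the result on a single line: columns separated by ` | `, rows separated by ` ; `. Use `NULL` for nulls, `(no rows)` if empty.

Scalar subquery: AVG(pages) over all books rows = 534.454545 (≈; comparison uses full precision).
Keep rows where pages < that value.

Annihilation | 457 ; Neuromancer | 107 ; Circe | 312 ; Exhalation | 239 ; Ficciones | 226 ; TheRoad | 168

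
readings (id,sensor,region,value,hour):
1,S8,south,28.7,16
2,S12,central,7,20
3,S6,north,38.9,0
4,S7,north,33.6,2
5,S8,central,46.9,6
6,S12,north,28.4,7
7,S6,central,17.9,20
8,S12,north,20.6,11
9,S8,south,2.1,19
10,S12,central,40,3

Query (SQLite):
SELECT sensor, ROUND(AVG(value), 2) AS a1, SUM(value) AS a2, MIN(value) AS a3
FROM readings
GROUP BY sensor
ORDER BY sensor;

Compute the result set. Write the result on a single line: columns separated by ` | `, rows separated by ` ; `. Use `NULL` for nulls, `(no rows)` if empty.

S12 | 24 | 96 | 7 ; S6 | 28.4 | 56.8 | 17.9 ; S7 | 33.6 | 33.6 | 33.6 ; S8 | 25.9 | 77.7 | 2.1

Group readings by sensor.
Per group compute: ROUND(AVG(value), 2), SUM(value), MIN(value).
  S12: ids {2, 6, 8, 10} → ROUND(AVG(value), 2)=24, SUM(value)=96, MIN(value)=7
  S6: ids {3, 7} → ROUND(AVG(value), 2)=28.4, SUM(value)=56.8, MIN(value)=17.9
  S7: ids {4} → ROUND(AVG(value), 2)=33.6, SUM(value)=33.6, MIN(value)=33.6
  S8: ids {1, 5, 9} → ROUND(AVG(value), 2)=25.9, SUM(value)=77.7, MIN(value)=2.1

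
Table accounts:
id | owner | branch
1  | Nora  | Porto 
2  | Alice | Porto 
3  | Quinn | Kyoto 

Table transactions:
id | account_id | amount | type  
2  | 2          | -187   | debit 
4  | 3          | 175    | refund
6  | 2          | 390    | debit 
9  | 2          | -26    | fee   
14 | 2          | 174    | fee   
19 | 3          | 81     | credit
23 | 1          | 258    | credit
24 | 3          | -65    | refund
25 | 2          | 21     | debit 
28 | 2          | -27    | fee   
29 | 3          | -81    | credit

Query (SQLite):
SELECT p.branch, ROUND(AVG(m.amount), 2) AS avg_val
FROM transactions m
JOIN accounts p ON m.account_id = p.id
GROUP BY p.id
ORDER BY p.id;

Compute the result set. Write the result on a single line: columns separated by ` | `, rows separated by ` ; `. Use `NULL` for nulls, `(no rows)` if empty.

Join each transactions row to its accounts via account_id.
Group joined rows by accounts.id; compute ROUND(AVG(m.amount), 2) per group.
  1: ids {23} → ROUND(AVG(m.amount), 2)=258
  2: ids {2, 6, 9, 14, 25, 28} → ROUND(AVG(m.amount), 2)=57.5
  3: ids {4, 19, 24, 29} → ROUND(AVG(m.amount), 2)=27.5

Porto | 258 ; Porto | 57.5 ; Kyoto | 27.5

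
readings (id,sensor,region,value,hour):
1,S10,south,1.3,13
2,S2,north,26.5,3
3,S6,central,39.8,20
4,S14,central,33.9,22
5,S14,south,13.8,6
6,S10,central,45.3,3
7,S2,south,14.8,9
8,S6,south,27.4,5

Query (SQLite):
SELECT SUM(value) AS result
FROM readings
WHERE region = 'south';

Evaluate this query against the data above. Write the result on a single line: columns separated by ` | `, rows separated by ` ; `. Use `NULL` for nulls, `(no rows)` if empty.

57.3

Rows where region='south' → value values: [1.3, 13.8, 14.8, 27.4].
SUM of non-NULL values = 57.3.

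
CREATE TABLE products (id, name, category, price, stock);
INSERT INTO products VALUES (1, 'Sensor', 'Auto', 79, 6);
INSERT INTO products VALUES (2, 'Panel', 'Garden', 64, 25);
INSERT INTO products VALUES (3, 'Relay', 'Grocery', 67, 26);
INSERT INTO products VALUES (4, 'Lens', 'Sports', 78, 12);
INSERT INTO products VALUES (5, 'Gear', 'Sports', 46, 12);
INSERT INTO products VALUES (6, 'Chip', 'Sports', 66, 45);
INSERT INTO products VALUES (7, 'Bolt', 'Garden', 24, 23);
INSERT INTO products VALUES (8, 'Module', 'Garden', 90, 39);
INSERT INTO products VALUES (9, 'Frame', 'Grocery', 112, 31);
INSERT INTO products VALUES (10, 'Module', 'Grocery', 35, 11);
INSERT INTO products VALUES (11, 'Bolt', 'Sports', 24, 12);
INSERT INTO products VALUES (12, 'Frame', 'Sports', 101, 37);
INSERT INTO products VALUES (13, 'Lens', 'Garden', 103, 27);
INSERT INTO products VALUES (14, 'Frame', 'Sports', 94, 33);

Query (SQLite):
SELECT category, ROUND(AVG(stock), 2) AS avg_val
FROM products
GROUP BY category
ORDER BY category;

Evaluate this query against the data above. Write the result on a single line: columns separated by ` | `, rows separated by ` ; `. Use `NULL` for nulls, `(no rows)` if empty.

Auto | 6 ; Garden | 28.5 ; Grocery | 22.67 ; Sports | 25.17

Partition products by category; compute ROUND(AVG(stock), 2) within each group.
  Auto: ids {1} → ROUND(AVG(stock), 2)=6
  Garden: ids {2, 7, 8, 13} → ROUND(AVG(stock), 2)=28.5
  Grocery: ids {3, 9, 10} → ROUND(AVG(stock), 2)=22.67
  Sports: ids {4, 5, 6, 11, 12, 14} → ROUND(AVG(stock), 2)=25.17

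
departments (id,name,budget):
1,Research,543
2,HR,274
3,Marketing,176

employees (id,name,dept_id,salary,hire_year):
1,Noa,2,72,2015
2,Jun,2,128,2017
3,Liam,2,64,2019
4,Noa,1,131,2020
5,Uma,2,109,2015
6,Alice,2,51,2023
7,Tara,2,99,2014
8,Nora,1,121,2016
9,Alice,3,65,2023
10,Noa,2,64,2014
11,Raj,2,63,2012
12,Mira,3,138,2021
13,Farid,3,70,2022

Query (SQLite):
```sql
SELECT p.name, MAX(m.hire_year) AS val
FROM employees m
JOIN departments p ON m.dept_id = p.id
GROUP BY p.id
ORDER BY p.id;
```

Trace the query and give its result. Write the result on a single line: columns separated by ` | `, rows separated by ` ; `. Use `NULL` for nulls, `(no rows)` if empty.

Research | 2020 ; HR | 2023 ; Marketing | 2023

Join each employees row to its departments via dept_id.
Group joined rows by departments.id; compute MAX(m.hire_year) per group.
  1: ids {4, 8} → MAX(m.hire_year)=2020
  2: ids {1, 2, 3, 5, 6, 7, 10, 11} → MAX(m.hire_year)=2023
  3: ids {9, 12, 13} → MAX(m.hire_year)=2023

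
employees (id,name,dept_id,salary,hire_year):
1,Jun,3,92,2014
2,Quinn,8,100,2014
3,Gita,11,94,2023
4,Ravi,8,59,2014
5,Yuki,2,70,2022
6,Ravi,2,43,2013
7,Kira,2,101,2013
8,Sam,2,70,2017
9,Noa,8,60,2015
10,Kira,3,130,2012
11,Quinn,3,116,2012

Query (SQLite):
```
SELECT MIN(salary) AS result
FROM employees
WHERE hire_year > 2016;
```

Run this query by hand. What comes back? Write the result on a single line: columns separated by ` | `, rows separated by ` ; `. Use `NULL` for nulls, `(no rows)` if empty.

70

Rows where hire_year > 2016 → salary values: [94, 70, 70].
MIN of non-NULL values = 70.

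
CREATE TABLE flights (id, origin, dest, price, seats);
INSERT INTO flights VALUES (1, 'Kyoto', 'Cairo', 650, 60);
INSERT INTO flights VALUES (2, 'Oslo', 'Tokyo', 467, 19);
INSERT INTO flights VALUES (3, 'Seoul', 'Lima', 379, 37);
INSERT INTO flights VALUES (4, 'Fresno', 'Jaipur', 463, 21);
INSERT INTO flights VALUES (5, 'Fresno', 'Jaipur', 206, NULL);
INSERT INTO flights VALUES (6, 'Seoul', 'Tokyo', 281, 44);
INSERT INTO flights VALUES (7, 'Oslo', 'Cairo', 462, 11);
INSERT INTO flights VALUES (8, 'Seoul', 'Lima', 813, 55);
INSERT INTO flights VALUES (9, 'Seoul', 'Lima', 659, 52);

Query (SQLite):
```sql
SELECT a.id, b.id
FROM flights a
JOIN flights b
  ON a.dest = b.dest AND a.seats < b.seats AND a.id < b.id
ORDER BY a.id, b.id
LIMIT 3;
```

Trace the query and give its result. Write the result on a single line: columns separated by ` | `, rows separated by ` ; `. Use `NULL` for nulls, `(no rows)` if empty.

2 | 6 ; 3 | 8 ; 3 | 9

Pairs (a,b) with same dest, a.seats < b.seats, a.id < b.id.
dest groups: Cairo:{1,7} Jaipur:{4,5} Lima:{3,8,9} Tokyo:{2,6}
Ordered by (a.id, b.id); first 3.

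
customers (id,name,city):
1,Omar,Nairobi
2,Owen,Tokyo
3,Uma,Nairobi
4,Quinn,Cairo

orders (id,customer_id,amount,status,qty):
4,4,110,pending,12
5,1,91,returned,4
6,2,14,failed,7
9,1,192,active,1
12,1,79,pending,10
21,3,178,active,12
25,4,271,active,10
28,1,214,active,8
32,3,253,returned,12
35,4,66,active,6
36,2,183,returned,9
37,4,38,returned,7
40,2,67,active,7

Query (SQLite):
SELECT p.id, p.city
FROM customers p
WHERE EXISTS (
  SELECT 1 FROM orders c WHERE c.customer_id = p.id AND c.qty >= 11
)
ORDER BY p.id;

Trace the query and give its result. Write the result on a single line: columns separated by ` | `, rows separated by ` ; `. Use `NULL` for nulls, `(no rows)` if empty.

For each customers row, check whether any orders with matching customer_id has qty >= 11.
Keep rows where that is true.

3 | Nairobi ; 4 | Cairo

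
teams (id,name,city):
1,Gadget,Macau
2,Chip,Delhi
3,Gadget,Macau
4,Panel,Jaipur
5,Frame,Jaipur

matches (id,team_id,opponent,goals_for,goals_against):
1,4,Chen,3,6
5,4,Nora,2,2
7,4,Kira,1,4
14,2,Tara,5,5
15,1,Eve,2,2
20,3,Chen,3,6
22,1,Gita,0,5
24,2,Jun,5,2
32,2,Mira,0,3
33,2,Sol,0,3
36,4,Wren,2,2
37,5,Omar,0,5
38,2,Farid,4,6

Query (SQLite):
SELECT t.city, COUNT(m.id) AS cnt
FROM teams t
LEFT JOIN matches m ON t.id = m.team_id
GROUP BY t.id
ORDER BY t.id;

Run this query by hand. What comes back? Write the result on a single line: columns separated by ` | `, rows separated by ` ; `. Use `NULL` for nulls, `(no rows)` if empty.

Macau | 2 ; Delhi | 5 ; Macau | 1 ; Jaipur | 4 ; Jaipur | 1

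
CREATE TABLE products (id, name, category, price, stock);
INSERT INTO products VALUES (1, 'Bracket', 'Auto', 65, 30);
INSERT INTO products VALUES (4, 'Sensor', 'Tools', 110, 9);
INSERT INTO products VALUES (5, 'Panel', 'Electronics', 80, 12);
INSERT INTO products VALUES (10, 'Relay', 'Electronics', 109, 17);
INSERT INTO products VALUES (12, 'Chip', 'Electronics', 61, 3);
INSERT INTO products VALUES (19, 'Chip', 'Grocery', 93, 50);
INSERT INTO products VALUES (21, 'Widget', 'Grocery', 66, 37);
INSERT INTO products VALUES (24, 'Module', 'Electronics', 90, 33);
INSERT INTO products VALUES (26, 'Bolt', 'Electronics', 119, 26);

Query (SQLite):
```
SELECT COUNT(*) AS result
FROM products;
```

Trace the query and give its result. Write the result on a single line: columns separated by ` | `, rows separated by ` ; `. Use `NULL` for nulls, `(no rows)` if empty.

All stock values: [30, 9, 12, 17, 3, 50, 37, 33, 26].
COUNT(*) counts rows → 9.

9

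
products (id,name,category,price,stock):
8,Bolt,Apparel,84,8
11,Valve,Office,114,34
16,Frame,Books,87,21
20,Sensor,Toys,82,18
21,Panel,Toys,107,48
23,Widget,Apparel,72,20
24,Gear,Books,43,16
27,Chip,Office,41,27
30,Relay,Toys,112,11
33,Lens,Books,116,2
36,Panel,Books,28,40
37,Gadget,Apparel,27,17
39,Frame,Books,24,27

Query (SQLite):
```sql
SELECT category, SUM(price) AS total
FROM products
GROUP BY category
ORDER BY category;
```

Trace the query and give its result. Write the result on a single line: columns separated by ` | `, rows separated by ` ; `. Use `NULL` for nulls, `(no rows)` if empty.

Apparel | 183 ; Books | 298 ; Office | 155 ; Toys | 301

Partition products by category; compute SUM(price) within each group.
  Apparel: ids {8, 23, 37} → SUM(price)=183
  Books: ids {16, 24, 33, 36, 39} → SUM(price)=298
  Office: ids {11, 27} → SUM(price)=155
  Toys: ids {20, 21, 30} → SUM(price)=301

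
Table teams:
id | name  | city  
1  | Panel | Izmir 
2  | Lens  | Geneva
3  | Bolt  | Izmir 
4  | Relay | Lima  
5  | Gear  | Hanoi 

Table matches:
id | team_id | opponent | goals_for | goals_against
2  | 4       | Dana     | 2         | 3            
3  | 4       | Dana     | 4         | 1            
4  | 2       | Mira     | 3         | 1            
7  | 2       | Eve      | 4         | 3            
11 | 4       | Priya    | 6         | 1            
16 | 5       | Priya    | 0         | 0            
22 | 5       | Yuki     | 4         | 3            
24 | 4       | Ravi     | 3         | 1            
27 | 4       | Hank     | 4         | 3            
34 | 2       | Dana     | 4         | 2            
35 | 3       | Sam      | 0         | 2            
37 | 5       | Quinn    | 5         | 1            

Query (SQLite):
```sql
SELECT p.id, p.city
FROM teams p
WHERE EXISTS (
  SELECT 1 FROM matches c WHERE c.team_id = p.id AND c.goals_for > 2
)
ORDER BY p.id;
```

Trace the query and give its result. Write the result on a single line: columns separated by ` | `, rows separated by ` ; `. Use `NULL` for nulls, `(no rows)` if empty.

2 | Geneva ; 4 | Lima ; 5 | Hanoi

For each teams row, check whether any matches with matching team_id has goals_for > 2.
Keep rows where that is true.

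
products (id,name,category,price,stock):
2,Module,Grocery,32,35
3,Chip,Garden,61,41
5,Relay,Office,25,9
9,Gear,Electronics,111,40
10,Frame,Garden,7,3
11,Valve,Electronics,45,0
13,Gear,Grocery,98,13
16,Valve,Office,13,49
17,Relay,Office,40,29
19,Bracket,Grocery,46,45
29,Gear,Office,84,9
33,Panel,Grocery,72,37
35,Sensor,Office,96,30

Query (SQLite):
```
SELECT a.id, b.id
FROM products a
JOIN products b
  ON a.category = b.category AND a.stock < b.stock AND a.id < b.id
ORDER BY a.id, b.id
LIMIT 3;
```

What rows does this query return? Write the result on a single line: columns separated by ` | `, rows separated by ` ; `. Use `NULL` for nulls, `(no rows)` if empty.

Pairs (a,b) with same category, a.stock < b.stock, a.id < b.id.
category groups: Electronics:{9,11} Garden:{3,10} Grocery:{2,13,19,33} Office:{5,16,17,29,35}
Ordered by (a.id, b.id); first 3.

2 | 19 ; 2 | 33 ; 5 | 16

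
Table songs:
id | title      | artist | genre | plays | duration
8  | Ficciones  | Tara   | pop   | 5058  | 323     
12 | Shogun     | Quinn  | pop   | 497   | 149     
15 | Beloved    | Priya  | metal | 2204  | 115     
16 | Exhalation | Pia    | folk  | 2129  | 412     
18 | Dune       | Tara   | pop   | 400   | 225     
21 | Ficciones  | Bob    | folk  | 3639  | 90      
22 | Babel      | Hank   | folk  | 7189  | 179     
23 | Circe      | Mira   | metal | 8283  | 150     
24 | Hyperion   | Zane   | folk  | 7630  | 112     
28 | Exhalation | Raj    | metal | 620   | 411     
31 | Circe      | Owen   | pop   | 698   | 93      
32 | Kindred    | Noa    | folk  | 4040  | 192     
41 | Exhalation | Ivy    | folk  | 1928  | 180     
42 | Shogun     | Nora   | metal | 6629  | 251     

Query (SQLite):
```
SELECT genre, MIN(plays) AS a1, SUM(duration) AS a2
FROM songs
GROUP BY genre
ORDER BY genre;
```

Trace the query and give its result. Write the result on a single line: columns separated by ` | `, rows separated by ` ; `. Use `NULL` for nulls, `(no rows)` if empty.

folk | 1928 | 1165 ; metal | 620 | 927 ; pop | 400 | 790

Group songs by genre.
Per group compute: MIN(plays), SUM(duration).
  folk: ids {16, 21, 22, 24, 32, 41} → MIN(plays)=1928, SUM(duration)=1165
  metal: ids {15, 23, 28, 42} → MIN(plays)=620, SUM(duration)=927
  pop: ids {8, 12, 18, 31} → MIN(plays)=400, SUM(duration)=790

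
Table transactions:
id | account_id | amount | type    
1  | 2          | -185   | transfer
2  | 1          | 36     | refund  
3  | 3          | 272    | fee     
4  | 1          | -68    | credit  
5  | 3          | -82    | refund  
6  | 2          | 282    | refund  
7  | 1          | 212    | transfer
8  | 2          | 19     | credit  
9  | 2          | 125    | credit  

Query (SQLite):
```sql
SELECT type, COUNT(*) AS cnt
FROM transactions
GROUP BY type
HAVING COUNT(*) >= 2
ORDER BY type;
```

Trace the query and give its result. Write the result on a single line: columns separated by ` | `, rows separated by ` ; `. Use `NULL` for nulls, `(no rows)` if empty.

Partition transactions by type; compute COUNT(*) within each group.
HAVING: keep groups with count ≥ 2.
  credit: ids {4, 8, 9} → COUNT(*)=3
  fee: ids {3} → COUNT(*)=1
  refund: ids {2, 5, 6} → COUNT(*)=3
  transfer: ids {1, 7} → COUNT(*)=2

credit | 3 ; refund | 3 ; transfer | 2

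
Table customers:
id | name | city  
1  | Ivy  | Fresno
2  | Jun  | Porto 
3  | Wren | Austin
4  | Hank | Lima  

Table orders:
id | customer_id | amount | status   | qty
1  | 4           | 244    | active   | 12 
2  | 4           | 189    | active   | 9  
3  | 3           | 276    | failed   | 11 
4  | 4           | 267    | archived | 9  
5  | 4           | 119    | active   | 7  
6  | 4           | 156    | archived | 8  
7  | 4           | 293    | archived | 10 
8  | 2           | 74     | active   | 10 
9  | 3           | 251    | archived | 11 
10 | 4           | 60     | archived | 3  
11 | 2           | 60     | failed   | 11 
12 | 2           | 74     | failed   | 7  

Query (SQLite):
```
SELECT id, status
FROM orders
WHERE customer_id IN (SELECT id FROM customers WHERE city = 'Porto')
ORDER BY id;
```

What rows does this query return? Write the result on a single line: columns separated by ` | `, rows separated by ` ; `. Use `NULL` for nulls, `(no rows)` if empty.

8 | active ; 11 | failed ; 12 | failed

Inner query: customers.id where city = 'Porto'.
Outer: keep orders rows whose customer_id is in that set.
Inner query → {2}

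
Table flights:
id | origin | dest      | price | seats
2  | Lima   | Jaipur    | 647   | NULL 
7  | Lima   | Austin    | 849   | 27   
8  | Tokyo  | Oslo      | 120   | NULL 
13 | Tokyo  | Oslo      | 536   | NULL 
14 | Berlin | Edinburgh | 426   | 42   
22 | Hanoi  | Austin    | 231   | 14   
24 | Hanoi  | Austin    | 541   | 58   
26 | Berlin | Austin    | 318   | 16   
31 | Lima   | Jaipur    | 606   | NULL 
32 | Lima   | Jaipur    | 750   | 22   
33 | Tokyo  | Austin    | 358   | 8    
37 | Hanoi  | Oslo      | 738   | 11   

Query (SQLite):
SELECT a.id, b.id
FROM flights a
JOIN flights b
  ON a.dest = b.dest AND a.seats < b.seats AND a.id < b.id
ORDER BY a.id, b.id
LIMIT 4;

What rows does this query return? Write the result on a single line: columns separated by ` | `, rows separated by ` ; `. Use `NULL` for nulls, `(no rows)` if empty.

Pairs (a,b) with same dest, a.seats < b.seats, a.id < b.id.
dest groups: Austin:{7,22,24,26,33} Edinburgh:{14} Jaipur:{2,31,32} Oslo:{8,13,37}
Ordered by (a.id, b.id); first 4.

7 | 24 ; 22 | 24 ; 22 | 26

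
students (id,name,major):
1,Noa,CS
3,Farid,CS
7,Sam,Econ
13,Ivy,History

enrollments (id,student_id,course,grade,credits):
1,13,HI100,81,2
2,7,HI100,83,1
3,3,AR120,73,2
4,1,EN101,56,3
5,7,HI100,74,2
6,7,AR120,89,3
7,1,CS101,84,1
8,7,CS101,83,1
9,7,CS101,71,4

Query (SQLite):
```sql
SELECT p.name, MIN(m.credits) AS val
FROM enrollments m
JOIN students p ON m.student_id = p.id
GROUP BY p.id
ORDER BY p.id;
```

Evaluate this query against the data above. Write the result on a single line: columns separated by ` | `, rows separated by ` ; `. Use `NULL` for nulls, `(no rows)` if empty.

Noa | 1 ; Farid | 2 ; Sam | 1 ; Ivy | 2

Join each enrollments row to its students via student_id.
Group joined rows by students.id; compute MIN(m.credits) per group.
  1: ids {4, 7} → MIN(m.credits)=1
  3: ids {3} → MIN(m.credits)=2
  7: ids {2, 5, 6, 8, 9} → MIN(m.credits)=1
  13: ids {1} → MIN(m.credits)=2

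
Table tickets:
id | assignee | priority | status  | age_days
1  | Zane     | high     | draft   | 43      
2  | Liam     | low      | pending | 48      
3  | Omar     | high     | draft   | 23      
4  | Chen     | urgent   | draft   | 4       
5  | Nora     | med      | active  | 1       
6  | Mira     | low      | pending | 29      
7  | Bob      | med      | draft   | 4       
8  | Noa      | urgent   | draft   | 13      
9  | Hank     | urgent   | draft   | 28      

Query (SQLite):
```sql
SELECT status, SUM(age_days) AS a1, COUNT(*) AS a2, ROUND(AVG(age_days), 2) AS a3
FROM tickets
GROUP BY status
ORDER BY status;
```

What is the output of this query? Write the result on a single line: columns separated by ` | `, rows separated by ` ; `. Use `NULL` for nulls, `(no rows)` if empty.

active | 1 | 1 | 1 ; draft | 115 | 6 | 19.17 ; pending | 77 | 2 | 38.5

Group tickets by status.
Per group compute: SUM(age_days), COUNT(*), ROUND(AVG(age_days), 2).
  active: ids {5} → SUM(age_days)=1, COUNT(*)=1, ROUND(AVG(age_days), 2)=1
  draft: ids {1, 3, 4, 7, 8, 9} → SUM(age_days)=115, COUNT(*)=6, ROUND(AVG(age_days), 2)=19.17
  pending: ids {2, 6} → SUM(age_days)=77, COUNT(*)=2, ROUND(AVG(age_days), 2)=38.5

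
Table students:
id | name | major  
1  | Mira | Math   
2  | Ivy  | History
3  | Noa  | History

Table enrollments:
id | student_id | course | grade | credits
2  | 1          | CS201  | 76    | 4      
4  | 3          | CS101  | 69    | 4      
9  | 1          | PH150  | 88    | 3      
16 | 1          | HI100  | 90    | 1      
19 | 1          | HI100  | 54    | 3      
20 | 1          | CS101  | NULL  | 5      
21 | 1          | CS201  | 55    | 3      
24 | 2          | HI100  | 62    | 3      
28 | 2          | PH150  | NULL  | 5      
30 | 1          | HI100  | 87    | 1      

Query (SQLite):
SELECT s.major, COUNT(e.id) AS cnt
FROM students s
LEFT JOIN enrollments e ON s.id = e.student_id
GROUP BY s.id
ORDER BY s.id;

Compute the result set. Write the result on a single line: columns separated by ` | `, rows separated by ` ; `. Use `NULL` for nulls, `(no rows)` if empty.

Math | 7 ; History | 2 ; History | 1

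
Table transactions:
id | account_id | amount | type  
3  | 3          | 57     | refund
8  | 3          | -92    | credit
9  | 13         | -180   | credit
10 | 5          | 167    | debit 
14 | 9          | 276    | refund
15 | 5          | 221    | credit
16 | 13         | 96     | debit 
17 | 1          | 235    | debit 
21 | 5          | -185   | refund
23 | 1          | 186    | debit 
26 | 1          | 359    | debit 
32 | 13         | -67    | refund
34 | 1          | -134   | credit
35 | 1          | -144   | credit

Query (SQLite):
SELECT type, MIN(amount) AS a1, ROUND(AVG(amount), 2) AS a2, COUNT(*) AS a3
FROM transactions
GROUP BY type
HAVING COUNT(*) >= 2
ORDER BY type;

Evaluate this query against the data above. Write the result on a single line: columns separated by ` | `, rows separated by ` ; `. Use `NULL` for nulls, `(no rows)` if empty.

Group transactions by type.
Per group compute: MIN(amount), ROUND(AVG(amount), 2), COUNT(*).
HAVING: drop groups with fewer than 2 rows.
  credit: ids {8, 9, 15, 34, 35} → MIN(amount)=-180, ROUND(AVG(amount), 2)=-65.8, COUNT(*)=5
  debit: ids {10, 16, 17, 23, 26} → MIN(amount)=96, ROUND(AVG(amount), 2)=208.6, COUNT(*)=5
  refund: ids {3, 14, 21, 32} → MIN(amount)=-185, ROUND(AVG(amount), 2)=20.25, COUNT(*)=4

credit | -180 | -65.8 | 5 ; debit | 96 | 208.6 | 5 ; refund | -185 | 20.25 | 4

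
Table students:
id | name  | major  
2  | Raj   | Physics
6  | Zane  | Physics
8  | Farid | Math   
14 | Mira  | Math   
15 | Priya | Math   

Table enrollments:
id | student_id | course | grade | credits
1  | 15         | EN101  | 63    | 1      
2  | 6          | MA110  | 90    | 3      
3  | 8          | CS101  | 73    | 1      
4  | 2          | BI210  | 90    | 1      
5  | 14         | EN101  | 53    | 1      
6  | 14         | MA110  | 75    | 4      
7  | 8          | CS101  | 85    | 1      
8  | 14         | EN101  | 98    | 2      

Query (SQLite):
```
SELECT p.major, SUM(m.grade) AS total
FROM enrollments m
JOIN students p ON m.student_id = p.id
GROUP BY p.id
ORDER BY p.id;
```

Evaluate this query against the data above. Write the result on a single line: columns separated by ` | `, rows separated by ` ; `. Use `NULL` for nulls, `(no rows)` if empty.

Join each enrollments row to its students via student_id.
Group joined rows by students.id; compute SUM(m.grade) per group.
  2: ids {4} → SUM(m.grade)=90
  6: ids {2} → SUM(m.grade)=90
  8: ids {3, 7} → SUM(m.grade)=158
  14: ids {5, 6, 8} → SUM(m.grade)=226
  15: ids {1} → SUM(m.grade)=63

Physics | 90 ; Physics | 90 ; Math | 158 ; Math | 226 ; Math | 63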